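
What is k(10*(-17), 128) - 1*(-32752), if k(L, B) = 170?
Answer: 32922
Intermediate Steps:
k(10*(-17), 128) - 1*(-32752) = 170 - 1*(-32752) = 170 + 32752 = 32922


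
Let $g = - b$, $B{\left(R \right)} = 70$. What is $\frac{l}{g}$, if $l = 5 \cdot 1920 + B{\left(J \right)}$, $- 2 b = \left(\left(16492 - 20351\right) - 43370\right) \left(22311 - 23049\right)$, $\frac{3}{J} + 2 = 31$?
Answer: $\frac{9670}{17427501} \approx 0.00055487$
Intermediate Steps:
$J = \frac{3}{29}$ ($J = \frac{3}{-2 + 31} = \frac{3}{29} \approx 0.10345$)
$b = -17427501$ ($b = - \frac{\left(\left(16492 - 20351\right) - 43370\right) \left(22311 - 23049\right)}{2} = - \frac{\left(\left(16492 - 20351\right) - 43370\right) \left(-738\right)}{2} = - \frac{\left(-3859 - 43370\right) \left(-738\right)}{2} = - \frac{\left(-47229\right) \left(-738\right)}{2} = \left(- \frac{1}{2}\right) 34855002 = -17427501$)
$l = 9670$ ($l = 5 \cdot 1920 + 70 = 9600 + 70 = 9670$)
$g = 17427501$ ($g = \left(-1\right) \left(-17427501\right) = 17427501$)
$\frac{l}{g} = \frac{9670}{17427501}$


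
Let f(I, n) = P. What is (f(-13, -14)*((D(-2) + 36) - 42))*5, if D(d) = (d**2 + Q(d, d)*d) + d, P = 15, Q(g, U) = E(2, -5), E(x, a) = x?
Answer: -600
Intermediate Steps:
Q(g, U) = 2
D(d) = d**2 + 3*d (D(d) = (d**2 + 2*d) + d = d**2 + 3*d)
f(I, n) = 15
(f(-13, -14)*((D(-2) + 36) - 42))*5 = (15*((-2*(3 - 2) + 36) - 42))*5 = (15*((-2*1 + 36) - 42))*5 = (15*((-2 + 36) - 42))*5 = (15*(34 - 42))*5 = (15*(-8))*5 = -120*5 = -600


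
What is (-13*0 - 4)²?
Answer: 16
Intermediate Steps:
(-13*0 - 4)² = (0 - 4)² = (-4)² = 16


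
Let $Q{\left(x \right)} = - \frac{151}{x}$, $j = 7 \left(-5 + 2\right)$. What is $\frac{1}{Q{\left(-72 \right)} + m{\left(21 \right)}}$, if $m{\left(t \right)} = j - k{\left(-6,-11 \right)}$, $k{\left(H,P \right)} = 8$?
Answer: $- \frac{72}{1937} \approx -0.037171$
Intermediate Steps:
$j = -21$ ($j = 7 \left(-3\right) = -21$)
$m{\left(t \right)} = -29$ ($m{\left(t \right)} = -21 - 8 = -29$)
$\frac{1}{Q{\left(-72 \right)} + m{\left(21 \right)}} = \frac{1}{- \frac{151}{-72} - 29} = \frac{1}{\left(-151\right) \left(- \frac{1}{72}\right) - 29} = \frac{1}{\frac{151}{72} - 29} = \frac{1}{- \frac{1937}{72}} = - \frac{72}{1937}$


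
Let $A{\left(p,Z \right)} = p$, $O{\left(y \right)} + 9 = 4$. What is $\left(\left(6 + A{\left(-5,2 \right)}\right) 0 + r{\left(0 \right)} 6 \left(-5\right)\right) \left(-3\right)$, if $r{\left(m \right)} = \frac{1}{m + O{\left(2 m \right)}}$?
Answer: $-18$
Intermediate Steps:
$O{\left(y \right)} = -5$ ($O{\left(y \right)} = -9 + 4 = -5$)
$r{\left(m \right)} = \frac{1}{-5 + m}$ ($r{\left(m \right)} = \frac{1}{m - 5} = \frac{1}{-5 + m}$)
$\left(\left(6 + A{\left(-5,2 \right)}\right) 0 + r{\left(0 \right)} 6 \left(-5\right)\right) \left(-3\right) = \left(\left(6 - 5\right) 0 + \frac{1}{-5 + 0} \cdot 6 \left(-5\right)\right) \left(-3\right) = \left(1 \cdot 0 + \frac{1}{-5} \cdot 6 \left(-5\right)\right) \left(-3\right) = \left(0 + \left(- \frac{1}{5}\right) 6 \left(-5\right)\right) \left(-3\right) = \left(0 - -6\right) \left(-3\right) = \left(0 + 6\right) \left(-3\right) = 6 \left(-3\right) = -18$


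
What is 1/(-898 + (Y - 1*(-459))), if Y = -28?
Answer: -1/467 ≈ -0.0021413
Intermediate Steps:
1/(-898 + (Y - 1*(-459))) = 1/(-898 + (-28 - 1*(-459))) = 1/(-898 + (-28 + 459)) = 1/(-898 + 431) = 1/(-467) = -1/467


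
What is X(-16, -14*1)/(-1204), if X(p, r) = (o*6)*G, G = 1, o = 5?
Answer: -15/602 ≈ -0.024917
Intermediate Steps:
X(p, r) = 30 (X(p, r) = (5*6)*1 = 30*1 = 30)
X(-16, -14*1)/(-1204) = 30/(-1204) = 30*(-1/1204) = -15/602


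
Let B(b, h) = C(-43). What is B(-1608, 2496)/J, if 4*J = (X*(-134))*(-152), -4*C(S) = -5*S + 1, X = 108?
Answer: -1/10184 ≈ -9.8193e-5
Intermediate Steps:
C(S) = -1/4 + 5*S/4 (C(S) = -(-5*S + 1)/4 = -(1 - 5*S)/4 = -1/4 + 5*S/4)
B(b, h) = -54 (B(b, h) = -1/4 + (5/4)*(-43) = -1/4 - 215/4 = -54)
J = 549936 (J = ((108*(-134))*(-152))/4 = (-14472*(-152))/4 = (1/4)*2199744 = 549936)
B(-1608, 2496)/J = -54/549936 = -54*1/549936 = -1/10184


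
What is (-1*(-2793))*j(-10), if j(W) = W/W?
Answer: 2793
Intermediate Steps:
j(W) = 1
(-1*(-2793))*j(-10) = -1*(-2793)*1 = 2793*1 = 2793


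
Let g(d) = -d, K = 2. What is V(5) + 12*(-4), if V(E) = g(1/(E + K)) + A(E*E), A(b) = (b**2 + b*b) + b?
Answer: 8588/7 ≈ 1226.9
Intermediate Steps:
A(b) = b + 2*b**2 (A(b) = (b**2 + b**2) + b = 2*b**2 + b = b + 2*b**2)
V(E) = -1/(2 + E) + E**2*(1 + 2*E**2) (V(E) = -1/(E + 2) + (E*E)*(1 + 2*(E*E)) = -1/(2 + E) + E**2*(1 + 2*E**2))
V(5) + 12*(-4) = (-1 + 5**2*(1 + 2*5**2)*(2 + 5))/(2 + 5) + 12*(-4) = (-1 + 25*(1 + 2*25)*7)/7 - 48 = (-1 + 25*(1 + 50)*7)/7 - 48 = (-1 + 25*51*7)/7 - 48 = (-1 + 8925)/7 - 48 = (1/7)*8924 - 48 = 8924/7 - 48 = 8588/7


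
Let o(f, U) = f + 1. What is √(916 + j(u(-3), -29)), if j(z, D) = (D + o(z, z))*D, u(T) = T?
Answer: 11*√15 ≈ 42.603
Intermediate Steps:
o(f, U) = 1 + f
j(z, D) = D*(1 + D + z) (j(z, D) = (D + (1 + z))*D = (1 + D + z)*D = D*(1 + D + z))
√(916 + j(u(-3), -29)) = √(916 - 29*(1 - 29 - 3)) = √(916 - 29*(-31)) = √(916 + 899) = √1815 = 11*√15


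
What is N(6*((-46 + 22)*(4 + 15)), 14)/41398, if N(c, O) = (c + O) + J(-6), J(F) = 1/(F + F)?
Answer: -32665/496776 ≈ -0.065754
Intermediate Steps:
J(F) = 1/(2*F)
N(c, O) = -1/12 + O + c (N(c, O) = (c + O) + (1/2)/(-6) = (O + c) + (1/2)*(-1/6) = (O + c) - 1/12 = -1/12 + O + c)
N(6*((-46 + 22)*(4 + 15)), 14)/41398 = (-1/12 + 14 + 6*((-46 + 22)*(4 + 15)))/41398 = (-1/12 + 14 + 6*(-24*19))*(1/41398) = (-1/12 + 14 + 6*(-456))*(1/41398) = (-1/12 + 14 - 2736)*(1/41398) = -32665/12*1/41398 = -32665/496776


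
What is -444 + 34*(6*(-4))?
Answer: -1260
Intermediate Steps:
-444 + 34*(6*(-4)) = -444 + 34*(-24) = -444 - 816 = -1260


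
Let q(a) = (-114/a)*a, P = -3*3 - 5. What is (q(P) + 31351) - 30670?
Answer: 567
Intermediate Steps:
P = -14 (P = -9 - 5 = -14)
q(a) = -114
(q(P) + 31351) - 30670 = (-114 + 31351) - 30670 = 31237 - 30670 = 567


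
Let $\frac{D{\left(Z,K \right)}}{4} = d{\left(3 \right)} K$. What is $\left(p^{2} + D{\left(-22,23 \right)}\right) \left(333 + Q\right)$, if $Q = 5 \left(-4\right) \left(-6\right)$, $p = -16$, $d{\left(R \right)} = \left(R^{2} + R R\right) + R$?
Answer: $991164$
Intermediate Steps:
$d{\left(R \right)} = R + 2 R^{2}$ ($d{\left(R \right)} = \left(R^{2} + R^{2}\right) + R = 2 R^{2} + R = R + 2 R^{2}$)
$D{\left(Z,K \right)} = 84 K$ ($D{\left(Z,K \right)} = 4 \cdot 3 \left(1 + 2 \cdot 3\right) K = 4 \cdot 3 \left(1 + 6\right) K = 4 \cdot 3 \cdot 7 K = 4 \cdot 21 K = 84 K$)
$Q = 120$ ($Q = \left(-20\right) \left(-6\right) = 120$)
$\left(p^{2} + D{\left(-22,23 \right)}\right) \left(333 + Q\right) = \left(\left(-16\right)^{2} + 84 \cdot 23\right) \left(333 + 120\right) = \left(256 + 1932\right) 453 = 2188 \cdot 453 = 991164$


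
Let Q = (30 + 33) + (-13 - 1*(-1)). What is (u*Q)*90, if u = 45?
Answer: 206550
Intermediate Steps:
Q = 51 (Q = 63 + (-13 + 1) = 63 - 12 = 51)
(u*Q)*90 = (45*51)*90 = 2295*90 = 206550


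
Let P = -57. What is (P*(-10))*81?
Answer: 46170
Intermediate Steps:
(P*(-10))*81 = -57*(-10)*81 = 570*81 = 46170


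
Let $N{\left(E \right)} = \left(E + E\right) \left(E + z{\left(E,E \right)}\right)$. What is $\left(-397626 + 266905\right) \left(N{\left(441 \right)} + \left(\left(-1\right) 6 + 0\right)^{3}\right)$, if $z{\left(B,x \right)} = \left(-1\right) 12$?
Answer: $-49433714802$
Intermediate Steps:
$z{\left(B,x \right)} = -12$
$N{\left(E \right)} = 2 E \left(-12 + E\right)$ ($N{\left(E \right)} = \left(E + E\right) \left(E - 12\right) = 2 E \left(-12 + E\right)$)
$\left(-397626 + 266905\right) \left(N{\left(441 \right)} + \left(\left(-1\right) 6 + 0\right)^{3}\right) = \left(-397626 + 266905\right) \left(2 \cdot 441 \left(-12 + 441\right) + \left(\left(-1\right) 6 + 0\right)^{3}\right) = - 130721 \left(2 \cdot 441 \cdot 429 + \left(-6 + 0\right)^{3}\right) = - 130721 \left(378378 + \left(-6\right)^{3}\right) = - 130721 \left(378378 - 216\right) = \left(-130721\right) 378162 = -49433714802$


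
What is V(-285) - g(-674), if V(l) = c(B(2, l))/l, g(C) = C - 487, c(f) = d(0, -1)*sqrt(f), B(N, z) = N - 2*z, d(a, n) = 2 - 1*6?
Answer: 1161 + 8*sqrt(143)/285 ≈ 1161.3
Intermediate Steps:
d(a, n) = -4 (d(a, n) = 2 - 6 = -4)
c(f) = -4*sqrt(f)
g(C) = -487 + C
V(l) = -4*sqrt(2 - 2*l)/l (V(l) = (-4*sqrt(2 - 2*l))/l = -4*sqrt(2 - 2*l)/l)
V(-285) - g(-674) = -4*sqrt(2 - 2*(-285))/(-285) - (-487 - 674) = -4*(-1/285)*sqrt(2 + 570) - 1*(-1161) = -4*(-1/285)*sqrt(572) + 1161 = -4*(-1/285)*2*sqrt(143) + 1161 = 8*sqrt(143)/285 + 1161 = 1161 + 8*sqrt(143)/285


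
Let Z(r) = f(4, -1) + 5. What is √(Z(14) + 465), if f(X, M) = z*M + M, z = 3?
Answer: √466 ≈ 21.587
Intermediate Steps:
f(X, M) = 4*M (f(X, M) = 3*M + M = 4*M)
Z(r) = 1 (Z(r) = 4*(-1) + 5 = -4 + 5 = 1)
√(Z(14) + 465) = √(1 + 465) = √466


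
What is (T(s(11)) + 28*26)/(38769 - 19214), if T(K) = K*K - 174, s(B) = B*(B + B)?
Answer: 59118/19555 ≈ 3.0232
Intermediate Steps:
s(B) = 2*B² (s(B) = B*(2*B) = 2*B²)
T(K) = -174 + K² (T(K) = K² - 174 = -174 + K²)
(T(s(11)) + 28*26)/(38769 - 19214) = ((-174 + (2*11²)²) + 28*26)/(38769 - 19214) = ((-174 + (2*121)²) + 728)/19555 = ((-174 + 242²) + 728)*(1/19555) = ((-174 + 58564) + 728)*(1/19555) = (58390 + 728)*(1/19555) = 59118*(1/19555) = 59118/19555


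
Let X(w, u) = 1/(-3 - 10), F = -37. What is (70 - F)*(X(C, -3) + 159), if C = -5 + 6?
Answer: 221062/13 ≈ 17005.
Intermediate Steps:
C = 1
X(w, u) = -1/13 (X(w, u) = 1/(-13) = -1/13)
(70 - F)*(X(C, -3) + 159) = (70 - 1*(-37))*(-1/13 + 159) = (70 + 37)*(2066/13) = 107*(2066/13) = 221062/13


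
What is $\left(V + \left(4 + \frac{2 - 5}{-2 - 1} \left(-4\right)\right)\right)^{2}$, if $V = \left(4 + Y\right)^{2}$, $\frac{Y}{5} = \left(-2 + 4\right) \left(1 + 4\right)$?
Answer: $8503056$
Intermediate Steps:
$Y = 50$ ($Y = 5 \left(-2 + 4\right) \left(1 + 4\right) = 5 \cdot 2 \cdot 5 = 5 \cdot 10 = 50$)
$V = 2916$ ($V = \left(4 + 50\right)^{2} = 54^{2} = 2916$)
$\left(V + \left(4 + \frac{2 - 5}{-2 - 1} \left(-4\right)\right)\right)^{2} = \left(2916 + \left(4 + \frac{2 - 5}{-2 - 1} \left(-4\right)\right)\right)^{2} = \left(2916 + \left(4 + - \frac{3}{-3} \left(-4\right)\right)\right)^{2} = \left(2916 + \left(4 + \left(-3\right) \left(- \frac{1}{3}\right) \left(-4\right)\right)\right)^{2} = \left(2916 + \left(4 + 1 \left(-4\right)\right)\right)^{2} = \left(2916 + \left(4 - 4\right)\right)^{2} = \left(2916 + 0\right)^{2} = 2916^{2} = 8503056$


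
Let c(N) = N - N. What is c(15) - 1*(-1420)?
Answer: 1420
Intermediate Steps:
c(N) = 0
c(15) - 1*(-1420) = 0 - 1*(-1420) = 0 + 1420 = 1420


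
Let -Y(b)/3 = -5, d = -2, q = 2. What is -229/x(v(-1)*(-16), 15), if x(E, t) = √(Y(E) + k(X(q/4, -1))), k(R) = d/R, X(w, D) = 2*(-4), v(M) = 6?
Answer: -458*√61/61 ≈ -58.641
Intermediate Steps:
Y(b) = 15 (Y(b) = -3*(-5) = 15)
X(w, D) = -8
k(R) = -2/R
x(E, t) = √61/2 (x(E, t) = √(15 - 2/(-8)) = √(15 - 2*(-⅛)) = √(15 + ¼) = √(61/4) = √61/2)
-229/x(v(-1)*(-16), 15) = -229*2*√61/61 = -458*√61/61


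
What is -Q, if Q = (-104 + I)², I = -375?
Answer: -229441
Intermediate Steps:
Q = 229441 (Q = (-104 - 375)² = (-479)² = 229441)
-Q = -1*229441 = -229441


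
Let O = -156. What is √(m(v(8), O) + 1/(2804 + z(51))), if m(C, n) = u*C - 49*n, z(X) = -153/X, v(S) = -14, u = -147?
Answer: √76118023703/2801 ≈ 98.499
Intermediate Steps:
m(C, n) = -147*C - 49*n
√(m(v(8), O) + 1/(2804 + z(51))) = √((-147*(-14) - 49*(-156)) + 1/(2804 - 153/51)) = √((2058 + 7644) + 1/(2804 - 153*1/51)) = √(9702 + 1/(2804 - 3)) = √(9702 + 1/2801) = √(27175303/2801) = √76118023703/2801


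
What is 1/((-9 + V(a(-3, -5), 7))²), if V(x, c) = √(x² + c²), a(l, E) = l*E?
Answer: (9 - √274)⁻² ≈ 0.017529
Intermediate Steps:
a(l, E) = E*l
V(x, c) = √(c² + x²)
1/((-9 + V(a(-3, -5), 7))²) = 1/((-9 + √(7² + (-5*(-3))²))²) = 1/((-9 + √(49 + 15²))²) = 1/((-9 + √(49 + 225))²) = 1/((-9 + √274)²) = (-9 + √274)⁻²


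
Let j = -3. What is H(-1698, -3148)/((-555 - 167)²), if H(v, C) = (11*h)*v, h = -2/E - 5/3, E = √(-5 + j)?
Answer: 15565/260642 - 9339*I*√2/521284 ≈ 0.059718 - 0.025336*I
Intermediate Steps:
E = 2*I*√2 (E = √(-5 - 3) = √(-8) = 2*I*√2 ≈ 2.8284*I)
h = -5/3 + I*√2/2 (h = -2*(-I*√2/4) - 5/3 = -(-1)*I*√2/2 - 5*⅓ = I*√2/2 - 5/3 = -5/3 + I*√2/2 ≈ -1.6667 + 0.70711*I)
H(v, C) = v*(-55/3 + 11*I*√2/2) (H(v, C) = (11*(-5/3 + I*√2/2))*v = (-55/3 + 11*I*√2/2)*v = v*(-55/3 + 11*I*√2/2))
H(-1698, -3148)/((-555 - 167)²) = ((11/6)*(-1698)*(-10 + 3*I*√2))/((-555 - 167)²) = (31130 - 9339*I*√2)/((-722)²) = (31130 - 9339*I*√2)/521284 = (31130 - 9339*I*√2)*(1/521284) = 15565/260642 - 9339*I*√2/521284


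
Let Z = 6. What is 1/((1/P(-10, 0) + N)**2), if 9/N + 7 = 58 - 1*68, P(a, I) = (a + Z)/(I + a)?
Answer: 1156/4489 ≈ 0.25752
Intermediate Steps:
P(a, I) = (6 + a)/(I + a) (P(a, I) = (a + 6)/(I + a) = (6 + a)/(I + a))
N = -9/17 (N = 9/(-7 + (58 - 1*68)) = 9/(-7 + (58 - 68)) = 9/(-7 - 10) = 9/(-17) = 9*(-1/17) = -9/17 ≈ -0.52941)
1/((1/P(-10, 0) + N)**2) = 1/((1/((6 - 10)/(0 - 10)) - 9/17)**2) = 1/((1/(-4/(-10)) - 9/17)**2) = 1/((1/(-1/10*(-4)) - 9/17)**2) = 1/((1/(2/5) - 9/17)**2) = 1/((5/2 - 9/17)**2) = 1/((67/34)**2) = 1/(4489/1156) = 1156/4489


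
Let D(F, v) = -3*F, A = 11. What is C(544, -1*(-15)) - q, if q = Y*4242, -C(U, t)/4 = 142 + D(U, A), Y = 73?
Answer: -303706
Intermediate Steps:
C(U, t) = -568 + 12*U (C(U, t) = -4*(142 - 3*U) = -568 + 12*U)
q = 309666 (q = 73*4242 = 309666)
C(544, -1*(-15)) - q = (-568 + 12*544) - 1*309666 = (-568 + 6528) - 309666 = 5960 - 309666 = -303706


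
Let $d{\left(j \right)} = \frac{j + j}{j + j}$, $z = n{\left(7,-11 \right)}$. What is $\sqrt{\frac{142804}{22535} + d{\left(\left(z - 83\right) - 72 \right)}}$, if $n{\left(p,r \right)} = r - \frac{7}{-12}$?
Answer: $\frac{3 \sqrt{413990485}}{22535} \approx 2.7087$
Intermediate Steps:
$n{\left(p,r \right)} = \frac{7}{12} + r$ ($n{\left(p,r \right)} = r - - \frac{7}{12} = r + \frac{7}{12} = \frac{7}{12} + r$)
$z = - \frac{125}{12}$ ($z = \frac{7}{12} - 11 = - \frac{125}{12} \approx -10.417$)
$d{\left(j \right)} = 1$ ($d{\left(j \right)} = \frac{2 j}{2 j} = 2 j \frac{1}{2 j} = 1$)
$\sqrt{\frac{142804}{22535} + d{\left(\left(z - 83\right) - 72 \right)}} = \sqrt{\frac{142804}{22535} + 1} = \sqrt{\frac{165339}{22535}} = \frac{3 \sqrt{413990485}}{22535}$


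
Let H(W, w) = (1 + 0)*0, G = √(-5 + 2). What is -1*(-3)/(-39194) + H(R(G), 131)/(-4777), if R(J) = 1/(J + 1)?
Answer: -3/39194 ≈ -7.6542e-5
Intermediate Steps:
G = I*√3 (G = √(-3) = I*√3 ≈ 1.732*I)
R(J) = 1/(1 + J)
H(W, w) = 0 (H(W, w) = 1*0 = 0)
-1*(-3)/(-39194) + H(R(G), 131)/(-4777) = -1*(-3)/(-39194) + 0/(-4777) = 3*(-1/39194) + 0*(-1/4777) = -3/39194 + 0 = -3/39194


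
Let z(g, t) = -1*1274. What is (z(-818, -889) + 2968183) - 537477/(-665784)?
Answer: 658440359711/221928 ≈ 2.9669e+6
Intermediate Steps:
z(g, t) = -1274
(z(-818, -889) + 2968183) - 537477/(-665784) = (-1274 + 2968183) - 537477/(-665784) = 2966909 - 537477*(-1/665784) = 2966909 + 179159/221928 = 658440359711/221928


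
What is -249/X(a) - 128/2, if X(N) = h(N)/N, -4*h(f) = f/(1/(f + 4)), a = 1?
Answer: 676/5 ≈ 135.20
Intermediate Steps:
h(f) = -f*(4 + f)/4 (h(f) = -f/(4*(1/(f + 4))) = -f/(4*(1/(4 + f))) = -f*(4 + f)/4)
X(N) = -1 - N/4 (X(N) = (-N*(4 + N)/4)/N = -1 - N/4)
-249/X(a) - 128/2 = -249/(-1 - ¼*1) - 128/2 = -249/(-1 - ¼) - 128*½ = -249/(-5/4) - 64 = -249*(-⅘) - 64 = 996/5 - 64 = 676/5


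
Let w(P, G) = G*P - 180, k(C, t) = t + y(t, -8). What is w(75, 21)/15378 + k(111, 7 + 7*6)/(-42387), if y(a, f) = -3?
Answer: 19474159/217275762 ≈ 0.089629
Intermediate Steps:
k(C, t) = -3 + t (k(C, t) = t - 3 = -3 + t)
w(P, G) = -180 + G*P
w(75, 21)/15378 + k(111, 7 + 7*6)/(-42387) = (-180 + 21*75)/15378 + (-3 + (7 + 7*6))/(-42387) = (-180 + 1575)*(1/15378) + (-3 + (7 + 42))*(-1/42387) = 1395*(1/15378) + (-3 + 49)*(-1/42387) = 465/5126 + 46*(-1/42387) = 465/5126 - 46/42387 = 19474159/217275762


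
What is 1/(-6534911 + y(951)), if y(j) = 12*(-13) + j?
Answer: -1/6534116 ≈ -1.5304e-7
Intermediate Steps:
y(j) = -156 + j
1/(-6534911 + y(951)) = 1/(-6534911 + (-156 + 951)) = 1/(-6534911 + 795) = 1/(-6534116) = -1/6534116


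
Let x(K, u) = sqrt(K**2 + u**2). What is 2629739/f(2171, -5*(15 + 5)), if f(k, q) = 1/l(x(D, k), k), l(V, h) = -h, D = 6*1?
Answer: -5709163369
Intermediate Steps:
D = 6
f(k, q) = -1/k (f(k, q) = 1/(-k) = -1/k)
2629739/f(2171, -5*(15 + 5)) = 2629739/((-1/2171)) = 2629739/((-1*1/2171)) = 2629739/(-1/2171) = 2629739*(-2171) = -5709163369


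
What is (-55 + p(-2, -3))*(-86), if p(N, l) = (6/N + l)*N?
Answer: 3698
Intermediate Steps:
p(N, l) = N*(l + 6/N) (p(N, l) = (l + 6/N)*N = N*(l + 6/N))
(-55 + p(-2, -3))*(-86) = (-55 + (6 - 2*(-3)))*(-86) = (-55 + (6 + 6))*(-86) = (-55 + 12)*(-86) = -43*(-86) = 3698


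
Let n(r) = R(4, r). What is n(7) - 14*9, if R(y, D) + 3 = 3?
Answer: -126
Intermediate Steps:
R(y, D) = 0 (R(y, D) = -3 + 3 = 0)
n(r) = 0
n(7) - 14*9 = 0 - 14*9 = 0 - 126 = -126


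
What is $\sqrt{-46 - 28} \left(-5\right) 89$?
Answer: $- 445 i \sqrt{74} \approx - 3828.0 i$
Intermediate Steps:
$\sqrt{-46 - 28} \left(-5\right) 89 = \sqrt{-74} \left(-5\right) 89 = i \sqrt{74} \left(-5\right) 89 = - 5 i \sqrt{74} \cdot 89 = - 445 i \sqrt{74}$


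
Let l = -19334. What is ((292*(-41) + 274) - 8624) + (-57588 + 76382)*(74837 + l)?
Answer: 1043103060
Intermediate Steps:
((292*(-41) + 274) - 8624) + (-57588 + 76382)*(74837 + l) = ((292*(-41) + 274) - 8624) + (-57588 + 76382)*(74837 - 19334) = ((-11972 + 274) - 8624) + 18794*55503 = (-11698 - 8624) + 1043123382 = -20322 + 1043123382 = 1043103060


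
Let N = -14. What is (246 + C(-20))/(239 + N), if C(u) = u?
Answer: 226/225 ≈ 1.0044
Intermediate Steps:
(246 + C(-20))/(239 + N) = (246 - 20)/(239 - 14) = 226/225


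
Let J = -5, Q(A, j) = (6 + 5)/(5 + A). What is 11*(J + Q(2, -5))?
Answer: -264/7 ≈ -37.714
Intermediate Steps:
Q(A, j) = 11/(5 + A)
11*(J + Q(2, -5)) = 11*(-5 + 11/(5 + 2)) = 11*(-5 + 11/7) = 11*(-24/7) = -264/7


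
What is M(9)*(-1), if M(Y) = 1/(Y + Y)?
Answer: -1/18 ≈ -0.055556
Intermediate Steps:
M(Y) = 1/(2*Y)
M(9)*(-1) = ((½)/9)*(-1) = ((½)*(⅑))*(-1) = (1/18)*(-1) = -1/18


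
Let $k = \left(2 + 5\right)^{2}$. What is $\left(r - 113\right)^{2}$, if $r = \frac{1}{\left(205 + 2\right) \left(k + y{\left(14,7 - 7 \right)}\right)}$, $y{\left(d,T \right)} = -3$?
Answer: $\frac{1157743720225}{90668484} \approx 12769.0$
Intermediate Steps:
$k = 49$ ($k = 7^{2} = 49$)
$r = \frac{1}{9522}$ ($r = \frac{1}{\left(205 + 2\right) \left(49 - 3\right)} = \frac{1}{207 \cdot 46} = \frac{1}{9522} \approx 0.00010502$)
$\left(r - 113\right)^{2} = \left(\frac{1}{9522} - 113\right)^{2} = \left(- \frac{1075985}{9522}\right)^{2} = \frac{1157743720225}{90668484}$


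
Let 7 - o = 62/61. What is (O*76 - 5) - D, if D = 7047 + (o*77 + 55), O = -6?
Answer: -489448/61 ≈ -8023.7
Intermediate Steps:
o = 365/61 (o = 7 - 62/61 = 365/61 ≈ 5.9836)
D = 461327/61 (D = 7047 + ((365/61)*77 + 55) = 7047 + (28105/61 + 55) = 7047 + 31460/61 = 461327/61 ≈ 7562.7)
(O*76 - 5) - D = (-6*76 - 5) - 1*461327/61 = (-456 - 5) - 461327/61 = -461 - 461327/61 = -489448/61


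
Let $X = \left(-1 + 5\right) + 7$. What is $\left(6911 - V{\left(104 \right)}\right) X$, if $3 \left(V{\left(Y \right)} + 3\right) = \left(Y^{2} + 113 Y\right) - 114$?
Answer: $- \frac{18832}{3} \approx -6277.3$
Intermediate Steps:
$V{\left(Y \right)} = -41 + \frac{Y^{2}}{3} + \frac{113 Y}{3}$ ($V{\left(Y \right)} = -3 + \frac{\left(Y^{2} + 113 Y\right) - 114}{3} = -3 + \frac{-114 + Y^{2} + 113 Y}{3} = -3 + \left(-38 + \frac{Y^{2}}{3} + \frac{113 Y}{3}\right) = -41 + \frac{Y^{2}}{3} + \frac{113 Y}{3}$)
$X = 11$ ($X = 4 + 7 = 11$)
$\left(6911 - V{\left(104 \right)}\right) X = \left(6911 - \left(-41 + \frac{104^{2}}{3} + \frac{113}{3} \cdot 104\right)\right) 11 = \left(6911 - \left(-41 + \frac{1}{3} \cdot 10816 + \frac{11752}{3}\right)\right) 11 = \left(6911 - \left(-41 + \frac{10816}{3} + \frac{11752}{3}\right)\right) 11 = \left(6911 - \frac{22445}{3}\right) 11 = \left(- \frac{1712}{3}\right) 11 = - \frac{18832}{3}$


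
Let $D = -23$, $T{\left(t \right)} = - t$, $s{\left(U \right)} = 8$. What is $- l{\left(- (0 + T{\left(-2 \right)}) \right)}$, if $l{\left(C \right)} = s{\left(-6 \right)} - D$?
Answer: $-31$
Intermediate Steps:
$l{\left(C \right)} = 31$ ($l{\left(C \right)} = 8 - -23 = 8 + 23 = 31$)
$- l{\left(- (0 + T{\left(-2 \right)}) \right)} = \left(-1\right) 31 = -31$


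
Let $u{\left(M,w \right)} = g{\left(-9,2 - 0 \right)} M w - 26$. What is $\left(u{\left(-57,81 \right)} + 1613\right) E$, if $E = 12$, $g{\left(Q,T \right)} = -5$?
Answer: $296064$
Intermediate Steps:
$u{\left(M,w \right)} = -26 - 5 M w$ ($u{\left(M,w \right)} = - 5 M w - 26 = -26 - 5 M w$)
$\left(u{\left(-57,81 \right)} + 1613\right) E = \left(\left(-26 - \left(-285\right) 81\right) + 1613\right) 12 = \left(\left(-26 + 23085\right) + 1613\right) 12 = \left(23059 + 1613\right) 12 = 24672 \cdot 12 = 296064$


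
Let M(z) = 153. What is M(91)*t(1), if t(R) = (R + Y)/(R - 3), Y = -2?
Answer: 153/2 ≈ 76.500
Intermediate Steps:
t(R) = (-2 + R)/(-3 + R) (t(R) = (R - 2)/(R - 3) = (-2 + R)/(-3 + R))
M(91)*t(1) = 153*((-2 + 1)/(-3 + 1)) = 153*(-1/(-2)) = 153*(-1/2*(-1)) = 153*(1/2) = 153/2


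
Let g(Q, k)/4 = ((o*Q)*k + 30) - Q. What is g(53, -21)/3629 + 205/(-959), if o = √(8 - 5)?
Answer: -832173/3480211 - 4452*√3/3629 ≈ -2.3640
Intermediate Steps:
o = √3 ≈ 1.7320
g(Q, k) = 120 - 4*Q + 4*Q*k*√3 (g(Q, k) = 4*(((√3*Q)*k + 30) - Q) = 4*(((Q*√3)*k + 30) - Q) = 4*((Q*k*√3 + 30) - Q) = 4*((30 + Q*k*√3) - Q) = 4*(30 - Q + Q*k*√3) = 120 - 4*Q + 4*Q*k*√3)
g(53, -21)/3629 + 205/(-959) = (120 - 4*53 + 4*53*(-21)*√3)/3629 + 205/(-959) = (120 - 212 - 4452*√3)*(1/3629) + 205*(-1/959) = (-92 - 4452*√3)*(1/3629) - 205/959 = (-92/3629 - 4452*√3/3629) - 205/959 = -832173/3480211 - 4452*√3/3629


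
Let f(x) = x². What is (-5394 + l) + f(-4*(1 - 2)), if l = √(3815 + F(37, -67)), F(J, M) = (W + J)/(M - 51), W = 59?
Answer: -5378 + √13277183/59 ≈ -5316.2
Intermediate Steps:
F(J, M) = (59 + J)/(-51 + M) (F(J, M) = (59 + J)/(M - 51) = (59 + J)/(-51 + M))
l = √13277183/59 (l = √(3815 + (59 + 37)/(-51 - 67)) = √(3815 + 96/(-118)) = √(3815 - 1/118*96) = √(3815 - 48/59) = √(225037/59) = √13277183/59 ≈ 61.759)
(-5394 + l) + f(-4*(1 - 2)) = (-5394 + √13277183/59) + (-4*(1 - 2))² = (-5394 + √13277183/59) + (-4*(-1))² = (-5394 + √13277183/59) + 4² = (-5394 + √13277183/59) + 16 = -5378 + √13277183/59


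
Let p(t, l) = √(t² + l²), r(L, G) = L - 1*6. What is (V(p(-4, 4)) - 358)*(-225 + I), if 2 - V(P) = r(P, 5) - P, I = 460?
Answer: -82250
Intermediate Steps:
r(L, G) = -6 + L (r(L, G) = L - 6 = -6 + L)
p(t, l) = √(l² + t²)
V(P) = 8 (V(P) = 2 - ((-6 + P) - P) = 2 - 1*(-6) = 2 + 6 = 8)
(V(p(-4, 4)) - 358)*(-225 + I) = (8 - 358)*(-225 + 460) = -350*235 = -82250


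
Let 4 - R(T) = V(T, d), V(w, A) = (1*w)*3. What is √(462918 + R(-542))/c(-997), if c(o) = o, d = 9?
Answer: -2*√116137/997 ≈ -0.68363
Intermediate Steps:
V(w, A) = 3*w (V(w, A) = w*3 = 3*w)
R(T) = 4 - 3*T
√(462918 + R(-542))/c(-997) = √(462918 + (4 - 3*(-542)))/(-997) = √(462918 + (4 + 1626))*(-1/997) = √(462918 + 1630)*(-1/997) = √464548*(-1/997) = (2*√116137)*(-1/997) = -2*√116137/997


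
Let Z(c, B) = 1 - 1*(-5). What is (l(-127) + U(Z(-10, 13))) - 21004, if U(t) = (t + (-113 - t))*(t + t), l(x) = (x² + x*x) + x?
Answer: 9771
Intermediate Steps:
Z(c, B) = 6 (Z(c, B) = 1 + 5 = 6)
l(x) = x + 2*x² (l(x) = (x² + x²) + x = 2*x² + x = x + 2*x²)
U(t) = -226*t
(l(-127) + U(Z(-10, 13))) - 21004 = (-127*(1 + 2*(-127)) - 226*6) - 21004 = (-127*(1 - 254) - 1356) - 21004 = (-127*(-253) - 1356) - 21004 = (32131 - 1356) - 21004 = 30775 - 21004 = 9771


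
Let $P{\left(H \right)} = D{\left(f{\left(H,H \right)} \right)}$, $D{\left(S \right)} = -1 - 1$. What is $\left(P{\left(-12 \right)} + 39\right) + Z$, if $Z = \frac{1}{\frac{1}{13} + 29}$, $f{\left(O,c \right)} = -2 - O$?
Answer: $\frac{13999}{378} \approx 37.034$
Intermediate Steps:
$Z = \frac{13}{378}$ ($Z = \frac{1}{\frac{1}{13} + 29} = \frac{1}{\frac{378}{13}} = \frac{13}{378} \approx 0.034392$)
$D{\left(S \right)} = -2$ ($D{\left(S \right)} = -1 - 1 = -2$)
$P{\left(H \right)} = -2$
$\left(P{\left(-12 \right)} + 39\right) + Z = \left(-2 + 39\right) + \frac{13}{378} = 37 + \frac{13}{378} = \frac{13999}{378}$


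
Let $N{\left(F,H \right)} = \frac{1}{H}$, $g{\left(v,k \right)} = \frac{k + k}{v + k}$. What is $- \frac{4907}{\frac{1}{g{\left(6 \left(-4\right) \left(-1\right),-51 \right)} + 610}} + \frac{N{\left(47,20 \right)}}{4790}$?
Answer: $- \frac{2596780474391}{862200} \approx -3.0118 \cdot 10^{6}$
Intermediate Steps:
$g{\left(v,k \right)} = \frac{2 k}{k + v}$
$- \frac{4907}{\frac{1}{g{\left(6 \left(-4\right) \left(-1\right),-51 \right)} + 610}} + \frac{N{\left(47,20 \right)}}{4790} = - \frac{4907}{\frac{1}{2 \left(-51\right) \frac{1}{-51 + 6 \left(-4\right) \left(-1\right)} + 610}} + \frac{1}{20 \cdot 4790} = - \frac{4907}{\frac{1}{2 \left(-51\right) \frac{1}{-51 - -24} + 610}} + \frac{1}{20} \cdot \frac{1}{4790} = - \frac{4907}{\frac{1}{2 \left(-51\right) \frac{1}{-51 + 24} + 610}} + \frac{1}{95800} = - \frac{4907}{\frac{1}{2 \left(-51\right) \frac{1}{-27} + 610}} + \frac{1}{95800} = - \frac{4907}{\frac{1}{2 \left(-51\right) \left(- \frac{1}{27}\right) + 610}} + \frac{1}{95800} = - \frac{4907}{\frac{1}{\frac{34}{9} + 610}} + \frac{1}{95800} = - \frac{4907}{\frac{1}{\frac{5524}{9}}} + \frac{1}{95800} = - \frac{4907}{\frac{9}{5524}} + \frac{1}{95800} = \left(-4907\right) \frac{5524}{9} + \frac{1}{95800} = - \frac{27106268}{9} + \frac{1}{95800} = - \frac{2596780474391}{862200}$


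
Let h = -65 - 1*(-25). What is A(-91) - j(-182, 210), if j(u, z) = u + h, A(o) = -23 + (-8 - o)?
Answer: 282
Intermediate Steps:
A(o) = -31 - o
h = -40 (h = -65 + 25 = -40)
j(u, z) = -40 + u (j(u, z) = u - 40 = -40 + u)
A(-91) - j(-182, 210) = (-31 - 1*(-91)) - (-40 - 182) = (-31 + 91) - 1*(-222) = 60 + 222 = 282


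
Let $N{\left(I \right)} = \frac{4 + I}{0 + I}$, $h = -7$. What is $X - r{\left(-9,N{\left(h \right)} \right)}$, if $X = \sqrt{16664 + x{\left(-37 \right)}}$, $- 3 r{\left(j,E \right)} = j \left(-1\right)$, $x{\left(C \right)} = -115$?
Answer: $3 + \sqrt{16549} \approx 131.64$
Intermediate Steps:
$N{\left(I \right)} = \frac{4 + I}{I}$
$r{\left(j,E \right)} = \frac{j}{3}$ ($r{\left(j,E \right)} = - \frac{j \left(-1\right)}{3} = - \frac{\left(-1\right) j}{3} = \frac{j}{3}$)
$X = \sqrt{16549}$ ($X = \sqrt{16664 - 115} = \sqrt{16549} \approx 128.64$)
$X - r{\left(-9,N{\left(h \right)} \right)} = \sqrt{16549} - \frac{1}{3} \left(-9\right) = \sqrt{16549} - -3 = \sqrt{16549} + 3 = 3 + \sqrt{16549}$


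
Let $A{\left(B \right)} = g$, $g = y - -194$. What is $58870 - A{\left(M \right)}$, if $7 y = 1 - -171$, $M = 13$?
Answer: $\frac{410560}{7} \approx 58651.0$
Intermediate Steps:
$y = \frac{172}{7}$ ($y = \frac{1 - -171}{7} = \frac{1 + 171}{7} = \frac{1}{7} \cdot 172 = \frac{172}{7} \approx 24.571$)
$g = \frac{1530}{7}$ ($g = \frac{172}{7} - -194 = \frac{172}{7} + 194 = \frac{1530}{7} \approx 218.57$)
$A{\left(B \right)} = \frac{1530}{7}$
$58870 - A{\left(M \right)} = 58870 - \frac{1530}{7} = \frac{410560}{7}$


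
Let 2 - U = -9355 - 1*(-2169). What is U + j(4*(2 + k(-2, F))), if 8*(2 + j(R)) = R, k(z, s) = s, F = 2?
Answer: 7188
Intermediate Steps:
U = 7188 (U = 2 - (-9355 - 1*(-2169)) = 2 - (-9355 + 2169) = 2 - 1*(-7186) = 2 + 7186 = 7188)
j(R) = -2 + R/8
U + j(4*(2 + k(-2, F))) = 7188 + (-2 + (4*(2 + 2))/8) = 7188 + (-2 + (4*4)/8) = 7188 + (-2 + (⅛)*16) = 7188 + (-2 + 2) = 7188 + 0 = 7188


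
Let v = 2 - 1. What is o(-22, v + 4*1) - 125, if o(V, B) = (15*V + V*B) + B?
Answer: -560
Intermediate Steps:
v = 1
o(V, B) = B + 15*V + B*V (o(V, B) = (15*V + B*V) + B = B + 15*V + B*V)
o(-22, v + 4*1) - 125 = ((1 + 4*1) + 15*(-22) + (1 + 4*1)*(-22)) - 125 = ((1 + 4) - 330 + (1 + 4)*(-22)) - 125 = (5 - 330 + 5*(-22)) - 125 = (5 - 330 - 110) - 125 = -435 - 125 = -560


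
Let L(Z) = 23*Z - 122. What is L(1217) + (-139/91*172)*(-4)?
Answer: 2631711/91 ≈ 28920.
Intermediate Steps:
L(Z) = -122 + 23*Z
L(1217) + (-139/91*172)*(-4) = (-122 + 23*1217) + (-139/91*172)*(-4) = (-122 + 27991) + (-139*1/91*172)*(-4) = 27869 - 139/91*172*(-4) = 27869 - 23908/91*(-4) = 27869 + 95632/91 = 2631711/91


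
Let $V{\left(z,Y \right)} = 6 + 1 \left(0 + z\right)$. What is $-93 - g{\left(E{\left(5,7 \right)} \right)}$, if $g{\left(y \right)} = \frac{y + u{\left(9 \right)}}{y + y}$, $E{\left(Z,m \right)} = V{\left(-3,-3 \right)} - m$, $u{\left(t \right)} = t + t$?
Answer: $- \frac{365}{4} \approx -91.25$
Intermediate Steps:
$u{\left(t \right)} = 2 t$
$V{\left(z,Y \right)} = 6 + z$ ($V{\left(z,Y \right)} = 6 + 1 z = 6 + z$)
$E{\left(Z,m \right)} = 3 - m$ ($E{\left(Z,m \right)} = \left(6 - 3\right) - m = 3 - m$)
$g{\left(y \right)} = \frac{18 + y}{2 y}$ ($g{\left(y \right)} = \frac{y + 2 \cdot 9}{y + y} = \frac{y + 18}{2 y} = \left(18 + y\right) \frac{1}{2 y} = \frac{18 + y}{2 y}$)
$-93 - g{\left(E{\left(5,7 \right)} \right)} = -93 - \frac{18 + \left(3 - 7\right)}{2 \left(3 - 7\right)} = -93 - \frac{18 - 4}{2 \left(-4\right)} = -93 - \frac{1}{2} \left(- \frac{1}{4}\right) 14 = -93 - - \frac{7}{4} = -93 + \frac{7}{4} = - \frac{365}{4}$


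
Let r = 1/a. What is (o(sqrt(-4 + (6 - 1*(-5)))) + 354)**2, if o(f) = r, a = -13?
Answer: 21169201/169 ≈ 1.2526e+5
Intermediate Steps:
r = -1/13 (r = 1/(-13) = -1/13 ≈ -0.076923)
o(f) = -1/13
(o(sqrt(-4 + (6 - 1*(-5)))) + 354)**2 = (-1/13 + 354)**2 = (4601/13)**2 = 21169201/169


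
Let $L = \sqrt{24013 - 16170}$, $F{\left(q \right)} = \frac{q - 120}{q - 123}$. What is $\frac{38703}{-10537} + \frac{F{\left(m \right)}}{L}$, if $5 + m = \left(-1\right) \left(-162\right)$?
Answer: $- \frac{38703}{10537} + \frac{37 \sqrt{7843}}{266662} \approx -3.6608$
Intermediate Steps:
$m = 157$ ($m = -5 - -162 = -5 + 162 = 157$)
$F{\left(q \right)} = \frac{-120 + q}{-123 + q}$
$L = \sqrt{7843} \approx 88.561$
$\frac{38703}{-10537} + \frac{F{\left(m \right)}}{L} = \frac{38703}{-10537} + \frac{\frac{1}{-123 + 157} \left(-120 + 157\right)}{\sqrt{7843}} = 38703 \left(- \frac{1}{10537}\right) + \frac{1}{34} \cdot 37 \frac{\sqrt{7843}}{7843} = - \frac{38703}{10537} + \frac{1}{34} \cdot 37 \frac{\sqrt{7843}}{7843} = - \frac{38703}{10537} + \frac{37 \frac{\sqrt{7843}}{7843}}{34} = - \frac{38703}{10537} + \frac{37 \sqrt{7843}}{266662}$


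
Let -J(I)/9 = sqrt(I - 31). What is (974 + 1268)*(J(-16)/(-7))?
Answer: 20178*I*sqrt(47)/7 ≈ 19762.0*I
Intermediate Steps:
J(I) = -9*sqrt(-31 + I) (J(I) = -9*sqrt(I - 31) = -9*sqrt(-31 + I))
(974 + 1268)*(J(-16)/(-7)) = (974 + 1268)*(-9*sqrt(-31 - 16)/(-7)) = 2242*(-9*I*sqrt(47)*(-1/7)) = 2242*(9*I*sqrt(47)/7) = 20178*I*sqrt(47)/7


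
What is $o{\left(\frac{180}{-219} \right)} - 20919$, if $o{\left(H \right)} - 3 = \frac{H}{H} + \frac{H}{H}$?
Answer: $-20914$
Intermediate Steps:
$o{\left(H \right)} = 5$ ($o{\left(H \right)} = 3 + \left(\frac{H}{H} + \frac{H}{H}\right) = 3 + \left(1 + 1\right) = 3 + 2 = 5$)
$o{\left(\frac{180}{-219} \right)} - 20919 = 5 - 20919 = -20914$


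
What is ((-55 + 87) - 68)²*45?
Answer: 58320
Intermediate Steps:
((-55 + 87) - 68)²*45 = (32 - 68)²*45 = (-36)²*45 = 1296*45 = 58320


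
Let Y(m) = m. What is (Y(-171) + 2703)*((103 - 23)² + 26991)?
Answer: 84546012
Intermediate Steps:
(Y(-171) + 2703)*((103 - 23)² + 26991) = (-171 + 2703)*((103 - 23)² + 26991) = 2532*(80² + 26991) = 2532*(6400 + 26991) = 2532*33391 = 84546012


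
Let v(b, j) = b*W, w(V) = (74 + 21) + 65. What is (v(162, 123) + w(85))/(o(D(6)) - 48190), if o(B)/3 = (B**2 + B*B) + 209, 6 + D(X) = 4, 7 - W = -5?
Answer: -2104/47539 ≈ -0.044258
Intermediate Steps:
W = 12 (W = 7 - 1*(-5) = 7 + 5 = 12)
D(X) = -2 (D(X) = -6 + 4 = -2)
w(V) = 160 (w(V) = 95 + 65 = 160)
v(b, j) = 12*b (v(b, j) = b*12 = 12*b)
o(B) = 627 + 6*B**2 (o(B) = 3*((B**2 + B*B) + 209) = 3*((B**2 + B**2) + 209) = 3*(2*B**2 + 209) = 3*(209 + 2*B**2) = 627 + 6*B**2)
(v(162, 123) + w(85))/(o(D(6)) - 48190) = (12*162 + 160)/((627 + 6*(-2)**2) - 48190) = (1944 + 160)/((627 + 6*4) - 48190) = 2104/((627 + 24) - 48190) = 2104/(651 - 48190) = 2104/(-47539) = 2104*(-1/47539) = -2104/47539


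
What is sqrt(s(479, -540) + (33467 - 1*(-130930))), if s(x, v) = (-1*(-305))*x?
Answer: 2*sqrt(77623) ≈ 557.22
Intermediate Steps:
s(x, v) = 305*x
sqrt(s(479, -540) + (33467 - 1*(-130930))) = sqrt(305*479 + (33467 - 1*(-130930))) = sqrt(146095 + (33467 + 130930)) = sqrt(146095 + 164397) = sqrt(310492) = 2*sqrt(77623)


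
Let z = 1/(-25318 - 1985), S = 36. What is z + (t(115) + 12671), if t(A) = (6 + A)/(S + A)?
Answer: 52242706775/4122753 ≈ 12672.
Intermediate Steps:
z = -1/27303 (z = 1/(-27303) = -1/27303 ≈ -3.6626e-5)
t(A) = (6 + A)/(36 + A)
z + (t(115) + 12671) = -1/27303 + ((6 + 115)/(36 + 115) + 12671) = -1/27303 + (121/151 + 12671) = -1/27303 + 1913442/151 = 52242706775/4122753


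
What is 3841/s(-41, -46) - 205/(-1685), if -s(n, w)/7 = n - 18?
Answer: 1311350/139181 ≈ 9.4219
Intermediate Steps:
s(n, w) = 126 - 7*n (s(n, w) = -7*(n - 18) = -7*(-18 + n) = 126 - 7*n)
3841/s(-41, -46) - 205/(-1685) = 3841/(126 - 7*(-41)) - 205/(-1685) = 3841/(126 + 287) - 205*(-1/1685) = 3841/413 + 41/337 = 1311350/139181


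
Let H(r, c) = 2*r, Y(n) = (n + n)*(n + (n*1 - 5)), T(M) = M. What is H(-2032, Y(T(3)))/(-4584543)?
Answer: 4064/4584543 ≈ 0.00088646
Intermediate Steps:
Y(n) = 2*n*(-5 + 2*n) (Y(n) = (2*n)*(n + (n - 5)) = (2*n)*(n + (-5 + n)) = (2*n)*(-5 + 2*n) = 2*n*(-5 + 2*n))
H(-2032, Y(T(3)))/(-4584543) = (2*(-2032))/(-4584543) = -4064*(-1/4584543) = 4064/4584543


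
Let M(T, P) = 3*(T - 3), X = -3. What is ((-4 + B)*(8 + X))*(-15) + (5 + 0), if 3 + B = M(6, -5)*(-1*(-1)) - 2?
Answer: 5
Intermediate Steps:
M(T, P) = -9 + 3*T (M(T, P) = 3*(-3 + T) = -9 + 3*T)
B = 4 (B = -3 + ((-9 + 3*6)*(-1*(-1)) - 2) = -3 + ((-9 + 18)*1 - 2) = -3 + (9*1 - 2) = -3 + (9 - 2) = -3 + 7 = 4)
((-4 + B)*(8 + X))*(-15) + (5 + 0) = ((-4 + 4)*(8 - 3))*(-15) + (5 + 0) = (0*5)*(-15) + 5 = 0*(-15) + 5 = 0 + 5 = 5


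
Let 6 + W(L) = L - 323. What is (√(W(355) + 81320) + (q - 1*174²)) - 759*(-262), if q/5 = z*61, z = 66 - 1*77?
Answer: 165227 + √81346 ≈ 1.6551e+5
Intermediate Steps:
z = -11 (z = 66 - 77 = -11)
W(L) = -329 + L (W(L) = -6 + (L - 323) = -6 + (-323 + L) = -329 + L)
q = -3355 (q = 5*(-11*61) = 5*(-671) = -3355)
(√(W(355) + 81320) + (q - 1*174²)) - 759*(-262) = (√((-329 + 355) + 81320) + (-3355 - 1*174²)) - 759*(-262) = (√(26 + 81320) + (-3355 - 1*30276)) + 198858 = (√81346 + (-3355 - 30276)) + 198858 = (√81346 - 33631) + 198858 = (-33631 + √81346) + 198858 = 165227 + √81346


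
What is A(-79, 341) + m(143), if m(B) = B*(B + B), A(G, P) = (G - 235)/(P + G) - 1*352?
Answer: 5311369/131 ≈ 40545.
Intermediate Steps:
A(G, P) = -352 + (-235 + G)/(G + P) (A(G, P) = (-235 + G)/(G + P) - 352 = -352 + (-235 + G)/(G + P))
m(B) = 2*B**2 (m(B) = B*(2*B) = 2*B**2)
A(-79, 341) + m(143) = (-235 - 352*341 - 351*(-79))/(-79 + 341) + 2*143**2 = (-235 - 120032 + 27729)/262 + 2*20449 = (1/262)*(-92538) + 40898 = -46269/131 + 40898 = 5311369/131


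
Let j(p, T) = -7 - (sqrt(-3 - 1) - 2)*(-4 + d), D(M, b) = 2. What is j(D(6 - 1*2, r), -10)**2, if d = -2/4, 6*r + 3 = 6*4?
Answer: 175 - 288*I ≈ 175.0 - 288.0*I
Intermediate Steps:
r = 7/2 (r = -1/2 + (6*4)/6 = -1/2 + (1/6)*24 = -1/2 + 4 = 7/2 ≈ 3.5000)
d = -1/2 (d = -2*1/4 = -1/2 ≈ -0.50000)
j(p, T) = -16 + 9*I (j(p, T) = -7 - (sqrt(-3 - 1) - 2)*(-4 - 1/2) = -7 - (sqrt(-4) - 2)*(-9)/2 = -7 - (2*I - 2)*(-9)/2 = -7 - (-2 + 2*I)*(-9)/2 = -7 - (9 - 9*I) = -7 + (-9 + 9*I) = -16 + 9*I)
j(D(6 - 1*2, r), -10)**2 = (-16 + 9*I)**2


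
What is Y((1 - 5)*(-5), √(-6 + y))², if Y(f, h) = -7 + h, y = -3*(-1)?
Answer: (7 - I*√3)² ≈ 46.0 - 24.249*I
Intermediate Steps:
y = 3
Y((1 - 5)*(-5), √(-6 + y))² = (-7 + √(-6 + 3))² = (-7 + √(-3))² = (-7 + I*√3)²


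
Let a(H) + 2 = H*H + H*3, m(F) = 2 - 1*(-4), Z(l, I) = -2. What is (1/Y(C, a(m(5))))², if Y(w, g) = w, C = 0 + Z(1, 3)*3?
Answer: 1/36 ≈ 0.027778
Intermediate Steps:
m(F) = 6 (m(F) = 2 + 4 = 6)
a(H) = -2 + H² + 3*H (a(H) = -2 + (H*H + H*3) = -2 + (H² + 3*H) = -2 + H² + 3*H)
C = -6 (C = 0 - 2*3 = 0 - 6 = -6)
(1/Y(C, a(m(5))))² = (1/(-6))² = (-⅙)² = 1/36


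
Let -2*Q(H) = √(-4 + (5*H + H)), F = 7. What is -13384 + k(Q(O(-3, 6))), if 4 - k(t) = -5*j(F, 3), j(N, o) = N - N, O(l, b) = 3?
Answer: -13380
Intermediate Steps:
j(N, o) = 0
Q(H) = -√(-4 + 6*H)/2 (Q(H) = -√(-4 + (5*H + H))/2 = -√(-4 + 6*H)/2)
k(t) = 4 (k(t) = 4 - (-5)*0 = 4 - 1*0 = 4 + 0 = 4)
-13384 + k(Q(O(-3, 6))) = -13384 + 4 = -13380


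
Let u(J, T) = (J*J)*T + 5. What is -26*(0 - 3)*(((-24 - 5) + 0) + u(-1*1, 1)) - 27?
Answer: -1821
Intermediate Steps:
u(J, T) = 5 + T*J² (u(J, T) = J²*T + 5 = T*J² + 5 = 5 + T*J²)
-26*(0 - 3)*(((-24 - 5) + 0) + u(-1*1, 1)) - 27 = -26*(0 - 3)*(((-24 - 5) + 0) + (5 + 1*(-1*1)²)) - 27 = -(-78)*((-29 + 0) + (5 + 1*(-1)²)) - 27 = -(-78)*(-29 + (5 + 1*1)) - 27 = -(-78)*(-29 + (5 + 1)) - 27 = -(-78)*(-29 + 6) - 27 = -(-78)*(-23) - 27 = -26*69 - 27 = -1794 - 27 = -1821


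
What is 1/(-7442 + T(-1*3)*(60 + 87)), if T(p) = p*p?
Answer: -1/6119 ≈ -0.00016343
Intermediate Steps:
T(p) = p²
1/(-7442 + T(-1*3)*(60 + 87)) = 1/(-7442 + (-1*3)²*(60 + 87)) = 1/(-7442 + (-3)²*147) = 1/(-7442 + 9*147) = 1/(-7442 + 1323) = 1/(-6119) = -1/6119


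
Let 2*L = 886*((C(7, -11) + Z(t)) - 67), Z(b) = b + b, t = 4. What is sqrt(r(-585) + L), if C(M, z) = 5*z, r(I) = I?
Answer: I*sqrt(51087) ≈ 226.02*I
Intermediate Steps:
Z(b) = 2*b
L = -50502 (L = (886*((5*(-11) + 2*4) - 67))/2 = (886*((-55 + 8) - 67))/2 = (886*(-47 - 67))/2 = (886*(-114))/2 = (1/2)*(-101004) = -50502)
sqrt(r(-585) + L) = sqrt(-585 - 50502) = sqrt(-51087) = I*sqrt(51087)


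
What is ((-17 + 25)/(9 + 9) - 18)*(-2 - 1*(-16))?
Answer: -2212/9 ≈ -245.78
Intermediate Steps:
((-17 + 25)/(9 + 9) - 18)*(-2 - 1*(-16)) = (8/18 - 18)*(-2 + 16) = (8*(1/18) - 18)*14 = (4/9 - 18)*14 = -158/9*14 = -2212/9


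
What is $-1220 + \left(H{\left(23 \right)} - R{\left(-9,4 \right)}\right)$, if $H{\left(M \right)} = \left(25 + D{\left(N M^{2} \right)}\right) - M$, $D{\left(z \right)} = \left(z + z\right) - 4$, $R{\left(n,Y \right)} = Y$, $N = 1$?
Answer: $-168$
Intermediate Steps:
$D{\left(z \right)} = -4 + 2 z$ ($D{\left(z \right)} = 2 z - 4 = -4 + 2 z$)
$H{\left(M \right)} = 21 - M + 2 M^{2}$ ($H{\left(M \right)} = \left(25 + \left(-4 + 2 \cdot 1 M^{2}\right)\right) - M = \left(25 + \left(-4 + 2 M^{2}\right)\right) - M = \left(21 + 2 M^{2}\right) - M = 21 - M + 2 M^{2}$)
$-1220 + \left(H{\left(23 \right)} - R{\left(-9,4 \right)}\right) = -1220 + \left(\left(21 - 23 + 2 \cdot 23^{2}\right) - 4\right) = -1220 + \left(\left(21 - 23 + 2 \cdot 529\right) - 4\right) = -1220 + \left(\left(21 - 23 + 1058\right) - 4\right) = -1220 + \left(1056 - 4\right) = -1220 + 1052 = -168$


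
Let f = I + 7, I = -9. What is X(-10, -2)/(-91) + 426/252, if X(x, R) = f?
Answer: 935/546 ≈ 1.7125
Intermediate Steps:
f = -2 (f = -9 + 7 = -2)
X(x, R) = -2
X(-10, -2)/(-91) + 426/252 = -2/(-91) + 426/252 = -2*(-1/91) + 426*(1/252) = 2/91 + 71/42 = 935/546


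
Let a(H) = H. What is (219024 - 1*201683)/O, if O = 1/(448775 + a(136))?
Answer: 7784565651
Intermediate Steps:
O = 1/448911 (O = 1/(448775 + 136) = 1/448911 ≈ 2.2276e-6)
(219024 - 1*201683)/O = (219024 - 1*201683)/(1/448911) = (219024 - 201683)*448911 = 17341*448911 = 7784565651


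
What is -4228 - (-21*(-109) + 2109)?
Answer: -8626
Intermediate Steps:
-4228 - (-21*(-109) + 2109) = -4228 - (2289 + 2109) = -4228 - 1*4398 = -4228 - 4398 = -8626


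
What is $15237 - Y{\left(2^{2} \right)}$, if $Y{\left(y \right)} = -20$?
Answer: $15257$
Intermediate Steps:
$15237 - Y{\left(2^{2} \right)} = 15237 - -20 = 15237 + 20 = 15257$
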